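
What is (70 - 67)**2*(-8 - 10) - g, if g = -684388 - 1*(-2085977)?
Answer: -1401751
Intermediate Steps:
g = 1401589 (g = -684388 + 2085977 = 1401589)
(70 - 67)**2*(-8 - 10) - g = (70 - 67)**2*(-8 - 10) - 1*1401589 = 3**2*(-18) - 1401589 = 9*(-18) - 1401589 = -162 - 1401589 = -1401751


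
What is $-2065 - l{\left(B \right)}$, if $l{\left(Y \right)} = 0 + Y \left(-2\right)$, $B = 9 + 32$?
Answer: $-1983$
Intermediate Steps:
$B = 41$
$l{\left(Y \right)} = - 2 Y$ ($l{\left(Y \right)} = 0 - 2 Y = - 2 Y$)
$-2065 - l{\left(B \right)} = -2065 - \left(-2\right) 41 = -2065 - -82 = -2065 + 82 = -1983$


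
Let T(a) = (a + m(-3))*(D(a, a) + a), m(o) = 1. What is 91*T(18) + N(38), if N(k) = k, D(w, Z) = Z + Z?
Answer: 93404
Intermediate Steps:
D(w, Z) = 2*Z
T(a) = 3*a*(1 + a) (T(a) = (a + 1)*(2*a + a) = (1 + a)*(3*a) = 3*a*(1 + a))
91*T(18) + N(38) = 91*(3*18*(1 + 18)) + 38 = 91*(3*18*19) + 38 = 91*1026 + 38 = 93366 + 38 = 93404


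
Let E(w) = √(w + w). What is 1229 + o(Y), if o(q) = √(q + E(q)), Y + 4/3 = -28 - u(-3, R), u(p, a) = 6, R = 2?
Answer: 1229 + √(-318 + 6*I*√159)/3 ≈ 1229.7 + 5.9855*I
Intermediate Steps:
E(w) = √2*√w (E(w) = √(2*w) = √2*√w)
Y = -106/3 (Y = -4/3 + (-28 - 1*6) = -4/3 + (-28 - 6) = -4/3 - 34 = -106/3 ≈ -35.333)
o(q) = √(q + √2*√q)
1229 + o(Y) = 1229 + √(-106/3 + √2*√(-106/3)) = 1229 + √(-106/3 + √2*(I*√318/3)) = 1229 + √(-106/3 + 2*I*√159/3)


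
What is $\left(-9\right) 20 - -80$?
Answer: $-100$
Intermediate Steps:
$\left(-9\right) 20 - -80 = -180 + 80 = -100$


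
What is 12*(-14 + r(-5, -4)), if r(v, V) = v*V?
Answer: 72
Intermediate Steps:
r(v, V) = V*v
12*(-14 + r(-5, -4)) = 12*(-14 - 4*(-5)) = 12*(-14 + 20) = 12*6 = 72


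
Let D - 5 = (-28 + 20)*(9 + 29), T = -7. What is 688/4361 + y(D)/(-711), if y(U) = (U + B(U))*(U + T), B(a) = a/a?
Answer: -44131300/344519 ≈ -128.10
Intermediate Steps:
B(a) = 1
D = -299 (D = 5 + (-28 + 20)*(9 + 29) = 5 - 8*38 = 5 - 304 = -299)
y(U) = (1 + U)*(-7 + U) (y(U) = (U + 1)*(U - 7) = (1 + U)*(-7 + U))
688/4361 + y(D)/(-711) = 688/4361 + (-7 + (-299)**2 - 6*(-299))/(-711) = 688*(1/4361) + (-7 + 89401 + 1794)*(-1/711) = 688/4361 + 91188*(-1/711) = 688/4361 - 10132/79 = -44131300/344519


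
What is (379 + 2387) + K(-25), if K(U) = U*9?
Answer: 2541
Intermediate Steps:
K(U) = 9*U
(379 + 2387) + K(-25) = (379 + 2387) + 9*(-25) = 2766 - 225 = 2541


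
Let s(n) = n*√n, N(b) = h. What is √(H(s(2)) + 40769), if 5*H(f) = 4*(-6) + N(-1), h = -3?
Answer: √1019090/5 ≈ 201.90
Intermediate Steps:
N(b) = -3
s(n) = n^(3/2)
H(f) = -27/5 (H(f) = (4*(-6) - 3)/5 = (-24 - 3)/5 = (⅕)*(-27) = -27/5)
√(H(s(2)) + 40769) = √(-27/5 + 40769) = √(203818/5) = √1019090/5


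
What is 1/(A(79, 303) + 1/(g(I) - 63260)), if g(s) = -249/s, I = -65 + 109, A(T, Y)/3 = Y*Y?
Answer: 2783689/766703110159 ≈ 3.6307e-6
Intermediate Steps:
A(T, Y) = 3*Y² (A(T, Y) = 3*(Y*Y) = 3*Y²)
I = 44
1/(A(79, 303) + 1/(g(I) - 63260)) = 1/(3*303² + 1/(-249/44 - 63260)) = 1/(3*91809 + 1/(-249*1/44 - 63260)) = 1/(275427 + 1/(-249/44 - 63260)) = 1/(275427 + 1/(-2783689/44)) = 1/(275427 - 44/2783689) = 1/(766703110159/2783689) = 2783689/766703110159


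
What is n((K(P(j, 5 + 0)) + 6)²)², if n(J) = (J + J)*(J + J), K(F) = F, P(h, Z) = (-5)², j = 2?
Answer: 13646256599056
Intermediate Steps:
P(h, Z) = 25
n(J) = 4*J² (n(J) = (2*J)*(2*J) = 4*J²)
n((K(P(j, 5 + 0)) + 6)²)² = (4*((25 + 6)²)²)² = (4*(31²)²)² = (4*961²)² = (4*923521)² = 3694084² = 13646256599056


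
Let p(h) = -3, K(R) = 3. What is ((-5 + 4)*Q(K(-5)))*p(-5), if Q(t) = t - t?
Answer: 0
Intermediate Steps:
Q(t) = 0
((-5 + 4)*Q(K(-5)))*p(-5) = ((-5 + 4)*0)*(-3) = -1*0*(-3) = 0*(-3) = 0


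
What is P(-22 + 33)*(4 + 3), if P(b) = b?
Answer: 77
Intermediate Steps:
P(-22 + 33)*(4 + 3) = (-22 + 33)*(4 + 3) = 11*7 = 77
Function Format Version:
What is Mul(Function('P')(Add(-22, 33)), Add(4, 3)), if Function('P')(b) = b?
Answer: 77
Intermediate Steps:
Mul(Function('P')(Add(-22, 33)), Add(4, 3)) = Mul(Add(-22, 33), Add(4, 3)) = Mul(11, 7) = 77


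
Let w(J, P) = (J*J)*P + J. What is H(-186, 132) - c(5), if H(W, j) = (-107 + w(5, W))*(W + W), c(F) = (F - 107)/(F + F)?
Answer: 8838771/5 ≈ 1.7678e+6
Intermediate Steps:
w(J, P) = J + P*J**2 (w(J, P) = J**2*P + J = P*J**2 + J = J + P*J**2)
c(F) = (-107 + F)/(2*F) (c(F) = (-107 + F)/((2*F)) = (-107 + F)*(1/(2*F)) = (-107 + F)/(2*F))
H(W, j) = 2*W*(-102 + 25*W) (H(W, j) = (-107 + 5*(1 + 5*W))*(W + W) = (-107 + (5 + 25*W))*(2*W) = (-102 + 25*W)*(2*W) = 2*W*(-102 + 25*W))
H(-186, 132) - c(5) = 2*(-186)*(-102 + 25*(-186)) - (-107 + 5)/(2*5) = 2*(-186)*(-102 - 4650) - (-102)/(2*5) = 2*(-186)*(-4752) - 1*(-51/5) = 1767744 + 51/5 = 8838771/5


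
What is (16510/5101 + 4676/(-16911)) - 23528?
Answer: -2029340774474/86263011 ≈ -23525.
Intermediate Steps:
(16510/5101 + 4676/(-16911)) - 23528 = (16510*(1/5101) + 4676*(-1/16911)) - 23528 = (16510/5101 - 4676/16911) - 23528 = 255348334/86263011 - 23528 = -2029340774474/86263011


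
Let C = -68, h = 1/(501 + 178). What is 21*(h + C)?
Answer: -138513/97 ≈ -1428.0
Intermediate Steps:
h = 1/679 ≈ 0.0014728
21*(h + C) = 21*(1/679 - 68) = 21*(-46171/679) = -138513/97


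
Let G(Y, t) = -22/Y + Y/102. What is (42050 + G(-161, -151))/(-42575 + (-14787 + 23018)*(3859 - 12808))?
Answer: -690521423/1210330861068 ≈ -0.00057052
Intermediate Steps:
G(Y, t) = -22/Y + Y/102 (G(Y, t) = -22/Y + Y*(1/102) = -22/Y + Y/102)
(42050 + G(-161, -151))/(-42575 + (-14787 + 23018)*(3859 - 12808)) = (42050 + (-22/(-161) + (1/102)*(-161)))/(-42575 + (-14787 + 23018)*(3859 - 12808)) = (42050 + (-22*(-1/161) - 161/102))/(-42575 + 8231*(-8949)) = (42050 + (22/161 - 161/102))/(-42575 - 73659219) = (42050 - 23677/16422)/(-73701794) = (690521423/16422)*(-1/73701794) = -690521423/1210330861068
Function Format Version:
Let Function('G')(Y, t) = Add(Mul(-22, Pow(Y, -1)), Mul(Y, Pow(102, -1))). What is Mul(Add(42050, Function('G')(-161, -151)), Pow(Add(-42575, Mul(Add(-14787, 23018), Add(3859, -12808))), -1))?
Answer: Rational(-690521423, 1210330861068) ≈ -0.00057052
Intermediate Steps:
Function('G')(Y, t) = Add(Mul(-22, Pow(Y, -1)), Mul(Rational(1, 102), Y)) (Function('G')(Y, t) = Add(Mul(-22, Pow(Y, -1)), Mul(Y, Rational(1, 102))) = Add(Mul(-22, Pow(Y, -1)), Mul(Rational(1, 102), Y)))
Mul(Add(42050, Function('G')(-161, -151)), Pow(Add(-42575, Mul(Add(-14787, 23018), Add(3859, -12808))), -1)) = Mul(Add(42050, Add(Mul(-22, Pow(-161, -1)), Mul(Rational(1, 102), -161))), Pow(Add(-42575, Mul(Add(-14787, 23018), Add(3859, -12808))), -1)) = Mul(Add(42050, Add(Mul(-22, Rational(-1, 161)), Rational(-161, 102))), Pow(Add(-42575, Mul(8231, -8949)), -1)) = Mul(Add(42050, Add(Rational(22, 161), Rational(-161, 102))), Pow(Add(-42575, -73659219), -1)) = Mul(Add(42050, Rational(-23677, 16422)), Pow(-73701794, -1)) = Mul(Rational(690521423, 16422), Rational(-1, 73701794)) = Rational(-690521423, 1210330861068)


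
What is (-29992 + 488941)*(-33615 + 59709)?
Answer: 11975815206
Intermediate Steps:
(-29992 + 488941)*(-33615 + 59709) = 458949*26094 = 11975815206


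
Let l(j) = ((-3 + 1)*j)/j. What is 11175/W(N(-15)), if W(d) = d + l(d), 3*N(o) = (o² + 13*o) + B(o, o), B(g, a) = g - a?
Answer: 11175/8 ≈ 1396.9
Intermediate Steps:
l(j) = -2 (l(j) = (-2*j)/j = -2)
N(o) = o²/3 + 13*o/3 (N(o) = ((o² + 13*o) + (o - o))/3 = ((o² + 13*o) + 0)/3 = (o² + 13*o)/3 = o²/3 + 13*o/3)
W(d) = -2 + d (W(d) = d - 2 = -2 + d)
11175/W(N(-15)) = 11175/(-2 + (⅓)*(-15)*(13 - 15)) = 11175/(-2 + (⅓)*(-15)*(-2)) = 11175/(-2 + 10) = 11175/8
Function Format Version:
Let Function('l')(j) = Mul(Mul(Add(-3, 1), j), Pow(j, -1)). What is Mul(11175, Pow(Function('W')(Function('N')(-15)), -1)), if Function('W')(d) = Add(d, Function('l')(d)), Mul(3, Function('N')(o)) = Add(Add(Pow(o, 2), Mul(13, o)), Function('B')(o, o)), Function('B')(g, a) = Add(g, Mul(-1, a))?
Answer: Rational(11175, 8) ≈ 1396.9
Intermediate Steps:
Function('l')(j) = -2 (Function('l')(j) = Mul(Mul(-2, j), Pow(j, -1)) = -2)
Function('N')(o) = Add(Mul(Rational(1, 3), Pow(o, 2)), Mul(Rational(13, 3), o)) (Function('N')(o) = Mul(Rational(1, 3), Add(Add(Pow(o, 2), Mul(13, o)), Add(o, Mul(-1, o)))) = Mul(Rational(1, 3), Add(Add(Pow(o, 2), Mul(13, o)), 0)) = Mul(Rational(1, 3), Add(Pow(o, 2), Mul(13, o))) = Add(Mul(Rational(1, 3), Pow(o, 2)), Mul(Rational(13, 3), o)))
Function('W')(d) = Add(-2, d) (Function('W')(d) = Add(d, -2) = Add(-2, d))
Mul(11175, Pow(Function('W')(Function('N')(-15)), -1)) = Mul(11175, Pow(Add(-2, Mul(Rational(1, 3), -15, Add(13, -15))), -1)) = Mul(11175, Pow(Add(-2, Mul(Rational(1, 3), -15, -2)), -1)) = Mul(11175, Pow(Add(-2, 10), -1)) = Mul(11175, Pow(8, -1)) = Mul(11175, Rational(1, 8)) = Rational(11175, 8)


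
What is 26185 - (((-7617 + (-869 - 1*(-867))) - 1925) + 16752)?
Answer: 18977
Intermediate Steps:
26185 - (((-7617 + (-869 - 1*(-867))) - 1925) + 16752) = 26185 - (((-7617 + (-869 + 867)) - 1925) + 16752) = 26185 - (((-7617 - 2) - 1925) + 16752) = 26185 - ((-7619 - 1925) + 16752) = 26185 - (-9544 + 16752) = 26185 - 1*7208 = 26185 - 7208 = 18977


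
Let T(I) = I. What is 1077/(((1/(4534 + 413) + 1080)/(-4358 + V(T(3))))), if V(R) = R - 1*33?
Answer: -23378908572/5342761 ≈ -4375.8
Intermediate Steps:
V(R) = -33 + R (V(R) = R - 33 = -33 + R)
1077/(((1/(4534 + 413) + 1080)/(-4358 + V(T(3))))) = 1077/(((1/(4534 + 413) + 1080)/(-4358 + (-33 + 3)))) = 1077/(((1/4947 + 1080)/(-4358 - 30))) = 1077/(((1/4947 + 1080)/(-4388))) = 1077/(((5342761/4947)*(-1/4388))) = 1077/(-5342761/21707436) = 1077*(-21707436/5342761) = -23378908572/5342761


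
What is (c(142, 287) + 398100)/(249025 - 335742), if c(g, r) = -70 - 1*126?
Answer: -397904/86717 ≈ -4.5885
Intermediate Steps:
c(g, r) = -196 (c(g, r) = -70 - 126 = -196)
(c(142, 287) + 398100)/(249025 - 335742) = (-196 + 398100)/(249025 - 335742) = 397904/(-86717) = 397904*(-1/86717) = -397904/86717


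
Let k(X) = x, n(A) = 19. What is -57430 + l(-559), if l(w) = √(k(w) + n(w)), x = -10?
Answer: -57427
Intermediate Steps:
k(X) = -10
l(w) = 3 (l(w) = √(-10 + 19) = √9 = 3)
-57430 + l(-559) = -57430 + 3 = -57427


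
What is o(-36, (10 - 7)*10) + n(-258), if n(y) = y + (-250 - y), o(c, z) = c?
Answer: -286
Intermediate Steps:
n(y) = -250
o(-36, (10 - 7)*10) + n(-258) = -36 - 250 = -286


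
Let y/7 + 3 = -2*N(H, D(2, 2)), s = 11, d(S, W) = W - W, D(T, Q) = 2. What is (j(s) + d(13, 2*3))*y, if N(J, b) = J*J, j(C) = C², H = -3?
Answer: -17787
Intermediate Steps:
d(S, W) = 0
N(J, b) = J²
y = -147 (y = -21 + 7*(-2*(-3)²) = -21 + 7*(-2*9) = -21 + 7*(-18) = -21 - 126 = -147)
(j(s) + d(13, 2*3))*y = (11² + 0)*(-147) = (121 + 0)*(-147) = 121*(-147) = -17787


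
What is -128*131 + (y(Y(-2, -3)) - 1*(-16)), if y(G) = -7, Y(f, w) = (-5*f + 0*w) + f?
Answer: -16759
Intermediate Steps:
Y(f, w) = -4*f (Y(f, w) = (-5*f + 0) + f = -5*f + f = -4*f)
-128*131 + (y(Y(-2, -3)) - 1*(-16)) = -128*131 + (-7 - 1*(-16)) = -16768 + (-7 + 16) = -16768 + 9 = -16759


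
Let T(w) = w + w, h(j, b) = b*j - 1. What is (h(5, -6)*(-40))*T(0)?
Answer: 0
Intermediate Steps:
h(j, b) = -1 + b*j
T(w) = 2*w
(h(5, -6)*(-40))*T(0) = ((-1 - 6*5)*(-40))*(2*0) = ((-1 - 30)*(-40))*0 = -31*(-40)*0 = 1240*0 = 0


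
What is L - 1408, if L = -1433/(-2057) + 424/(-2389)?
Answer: -6916604315/4914173 ≈ -1407.5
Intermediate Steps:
L = 2551269/4914173 (L = -1433*(-1/2057) + 424*(-1/2389) = 1433/2057 - 424/2389 = 2551269/4914173 ≈ 0.51917)
L - 1408 = 2551269/4914173 - 1408 = -6916604315/4914173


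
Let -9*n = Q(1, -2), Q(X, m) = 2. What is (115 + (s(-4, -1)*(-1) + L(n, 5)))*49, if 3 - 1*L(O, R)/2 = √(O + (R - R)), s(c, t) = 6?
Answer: 5635 - 98*I*√2/3 ≈ 5635.0 - 46.198*I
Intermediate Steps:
n = -2/9 (n = -⅑*2 = -2/9 ≈ -0.22222)
L(O, R) = 6 - 2*√O (L(O, R) = 6 - 2*√(O + (R - R)) = 6 - 2*√(O + 0) = 6 - 2*√O)
(115 + (s(-4, -1)*(-1) + L(n, 5)))*49 = (115 + (6*(-1) + (6 - 2*I*√2/3)))*49 = (115 + (-6 + (6 - 2*I*√2/3)))*49 = (115 - 2*I*√2/3)*49 = 5635 - 98*I*√2/3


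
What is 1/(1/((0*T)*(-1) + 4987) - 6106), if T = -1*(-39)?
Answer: -4987/30450621 ≈ -0.00016377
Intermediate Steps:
T = 39
1/(1/((0*T)*(-1) + 4987) - 6106) = 1/(1/((0*39)*(-1) + 4987) - 6106) = 1/(1/(0*(-1) + 4987) - 6106) = 1/(1/(0 + 4987) - 6106) = 1/(1/4987 - 6106) = 1/(-30450621/4987) = -4987/30450621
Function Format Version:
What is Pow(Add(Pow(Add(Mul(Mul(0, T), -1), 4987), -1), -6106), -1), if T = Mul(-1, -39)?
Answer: Rational(-4987, 30450621) ≈ -0.00016377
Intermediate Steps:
T = 39
Pow(Add(Pow(Add(Mul(Mul(0, T), -1), 4987), -1), -6106), -1) = Pow(Add(Pow(Add(Mul(Mul(0, 39), -1), 4987), -1), -6106), -1) = Pow(Add(Pow(Add(Mul(0, -1), 4987), -1), -6106), -1) = Pow(Add(Pow(Add(0, 4987), -1), -6106), -1) = Pow(Add(Pow(4987, -1), -6106), -1) = Pow(Add(Rational(1, 4987), -6106), -1) = Pow(Rational(-30450621, 4987), -1) = Rational(-4987, 30450621)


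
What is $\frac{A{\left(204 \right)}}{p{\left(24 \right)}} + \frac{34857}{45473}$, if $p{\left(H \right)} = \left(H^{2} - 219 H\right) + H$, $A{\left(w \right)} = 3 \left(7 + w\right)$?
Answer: $\frac{44503261}{70574096} \approx 0.63059$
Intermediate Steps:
$A{\left(w \right)} = 21 + 3 w$
$p{\left(H \right)} = H^{2} - 218 H$
$\frac{A{\left(204 \right)}}{p{\left(24 \right)}} + \frac{34857}{45473} = \frac{21 + 3 \cdot 204}{24 \left(-218 + 24\right)} + \frac{34857}{45473} = \frac{21 + 612}{24 \left(-194\right)} + 34857 \cdot \frac{1}{45473} = \frac{633}{-4656} + \frac{34857}{45473} = 633 \left(- \frac{1}{4656}\right) + \frac{34857}{45473} = - \frac{211}{1552} + \frac{34857}{45473} = \frac{44503261}{70574096}$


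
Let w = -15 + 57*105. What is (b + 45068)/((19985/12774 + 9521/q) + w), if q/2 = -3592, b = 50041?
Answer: 4364001138672/273939697253 ≈ 15.931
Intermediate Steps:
w = 5970 (w = -15 + 5985 = 5970)
q = -7184 (q = 2*(-3592) = -7184)
(b + 45068)/((19985/12774 + 9521/q) + w) = (50041 + 45068)/((19985/12774 + 9521/(-7184)) + 5970) = 95109/((19985*(1/12774) + 9521*(-1/7184)) + 5970) = 95109/((19985/12774 - 9521/7184) + 5970) = 95109/(10975493/45884208 + 5970) = 95109/(273939697253/45884208) = 95109*(45884208/273939697253) = 4364001138672/273939697253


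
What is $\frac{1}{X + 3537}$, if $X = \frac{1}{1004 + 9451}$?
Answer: $\frac{10455}{36979336} \approx 0.00028273$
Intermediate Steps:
$X = \frac{1}{10455} \approx 9.5648 \cdot 10^{-5}$
$\frac{1}{X + 3537} = \frac{1}{\frac{1}{10455} + 3537} = \frac{1}{\frac{36979336}{10455}} = \frac{10455}{36979336}$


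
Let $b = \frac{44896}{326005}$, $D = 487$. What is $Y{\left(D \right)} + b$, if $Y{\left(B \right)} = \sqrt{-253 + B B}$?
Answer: $\frac{44896}{326005} + 6 \sqrt{6581} \approx 486.88$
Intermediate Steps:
$b = \frac{44896}{326005}$ ($b = 44896 \cdot \frac{1}{326005} = \frac{44896}{326005} \approx 0.13772$)
$Y{\left(B \right)} = \sqrt{-253 + B^{2}}$
$Y{\left(D \right)} + b = \sqrt{-253 + 487^{2}} + \frac{44896}{326005} = \sqrt{-253 + 237169} + \frac{44896}{326005} = \sqrt{236916} + \frac{44896}{326005} = 6 \sqrt{6581} + \frac{44896}{326005} = \frac{44896}{326005} + 6 \sqrt{6581}$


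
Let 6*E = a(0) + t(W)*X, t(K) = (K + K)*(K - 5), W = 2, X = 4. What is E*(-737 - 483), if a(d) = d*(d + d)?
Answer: 9760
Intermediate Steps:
a(d) = 2*d**2 (a(d) = d*(2*d) = 2*d**2)
t(K) = 2*K*(-5 + K) (t(K) = (2*K)*(-5 + K) = 2*K*(-5 + K))
E = -8 (E = (2*0**2 + (2*2*(-5 + 2))*4)/6 = (2*0 + (2*2*(-3))*4)/6 = (0 - 12*4)/6 = (0 - 48)/6 = (1/6)*(-48) = -8)
E*(-737 - 483) = -8*(-737 - 483) = -8*(-1220) = 9760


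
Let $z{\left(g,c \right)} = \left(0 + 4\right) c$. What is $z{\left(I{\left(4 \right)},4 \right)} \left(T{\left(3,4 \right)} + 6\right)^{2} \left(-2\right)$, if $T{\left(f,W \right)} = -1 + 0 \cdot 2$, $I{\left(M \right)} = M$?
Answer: $-800$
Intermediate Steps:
$T{\left(f,W \right)} = -1$ ($T{\left(f,W \right)} = -1 + 0 = -1$)
$z{\left(g,c \right)} = 4 c$
$z{\left(I{\left(4 \right)},4 \right)} \left(T{\left(3,4 \right)} + 6\right)^{2} \left(-2\right) = 4 \cdot 4 \left(-1 + 6\right)^{2} \left(-2\right) = 16 \cdot 5^{2} \left(-2\right) = 16 \cdot 25 \left(-2\right) = 400 \left(-2\right) = -800$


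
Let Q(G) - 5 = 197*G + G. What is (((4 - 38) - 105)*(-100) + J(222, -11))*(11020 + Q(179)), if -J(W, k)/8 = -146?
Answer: 700164756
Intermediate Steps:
Q(G) = 5 + 198*G (Q(G) = 5 + (197*G + G) = 5 + 198*G)
J(W, k) = 1168 (J(W, k) = -8*(-146) = 1168)
(((4 - 38) - 105)*(-100) + J(222, -11))*(11020 + Q(179)) = (((4 - 38) - 105)*(-100) + 1168)*(11020 + (5 + 198*179)) = ((-34 - 105)*(-100) + 1168)*(11020 + (5 + 35442)) = (-139*(-100) + 1168)*(11020 + 35447) = (13900 + 1168)*46467 = 15068*46467 = 700164756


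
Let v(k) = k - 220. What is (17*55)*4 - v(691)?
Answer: 3269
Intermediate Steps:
v(k) = -220 + k
(17*55)*4 - v(691) = (17*55)*4 - (-220 + 691) = 935*4 - 1*471 = 3740 - 471 = 3269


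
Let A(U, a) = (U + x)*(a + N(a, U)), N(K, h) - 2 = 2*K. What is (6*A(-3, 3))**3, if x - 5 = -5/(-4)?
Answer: 78953589/8 ≈ 9.8692e+6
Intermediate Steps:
x = 25/4 (x = 5 - 5/(-4) = 5 - 5*(-1/4) = 5 + 5/4 = 25/4 ≈ 6.2500)
N(K, h) = 2 + 2*K
A(U, a) = (2 + 3*a)*(25/4 + U) (A(U, a) = (U + 25/4)*(a + (2 + 2*a)) = (25/4 + U)*(2 + 3*a) = (2 + 3*a)*(25/4 + U))
(6*A(-3, 3))**3 = (6*(25/2 + 2*(-3) + (75/4)*3 + 3*(-3)*3))**3 = (6*(25/2 - 6 + 225/4 - 27))**3 = (6*(143/4))**3 = (429/2)**3 = 78953589/8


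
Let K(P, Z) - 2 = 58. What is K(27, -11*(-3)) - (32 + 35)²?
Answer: -4429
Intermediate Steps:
K(P, Z) = 60 (K(P, Z) = 2 + 58 = 60)
K(27, -11*(-3)) - (32 + 35)² = 60 - (32 + 35)² = 60 - 1*67² = 60 - 1*4489 = 60 - 4489 = -4429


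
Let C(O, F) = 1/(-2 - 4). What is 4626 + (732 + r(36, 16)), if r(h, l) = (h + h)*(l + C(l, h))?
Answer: 6498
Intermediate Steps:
C(O, F) = -⅙ (C(O, F) = 1/(-6) = -⅙)
r(h, l) = 2*h*(-⅙ + l) (r(h, l) = (h + h)*(l - ⅙) = (2*h)*(-⅙ + l) = 2*h*(-⅙ + l))
4626 + (732 + r(36, 16)) = 4626 + (732 + (⅓)*36*(-1 + 6*16)) = 4626 + (732 + (⅓)*36*(-1 + 96)) = 4626 + (732 + (⅓)*36*95) = 4626 + (732 + 1140) = 4626 + 1872 = 6498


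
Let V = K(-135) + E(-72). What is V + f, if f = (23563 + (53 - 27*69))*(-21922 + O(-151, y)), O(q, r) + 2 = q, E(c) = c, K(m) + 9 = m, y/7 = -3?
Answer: -480197691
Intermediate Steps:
y = -21 (y = 7*(-3) = -21)
K(m) = -9 + m
O(q, r) = -2 + q
f = -480197475 (f = (23563 + (53 - 27*69))*(-21922 + (-2 - 151)) = (23563 + (53 - 1863))*(-21922 - 153) = (23563 - 1810)*(-22075) = 21753*(-22075) = -480197475)
V = -216 (V = (-9 - 135) - 72 = -144 - 72 = -216)
V + f = -216 - 480197475 = -480197691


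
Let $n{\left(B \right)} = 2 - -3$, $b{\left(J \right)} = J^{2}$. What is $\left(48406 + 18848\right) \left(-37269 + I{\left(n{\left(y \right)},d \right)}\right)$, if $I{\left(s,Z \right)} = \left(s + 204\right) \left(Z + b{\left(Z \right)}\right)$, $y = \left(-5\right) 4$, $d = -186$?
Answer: $481163429934$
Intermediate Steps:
$y = -20$
$n{\left(B \right)} = 5$ ($n{\left(B \right)} = 2 + 3 = 5$)
$I{\left(s,Z \right)} = \left(204 + s\right) \left(Z + Z^{2}\right)$ ($I{\left(s,Z \right)} = \left(s + 204\right) \left(Z + Z^{2}\right) = \left(204 + s\right) \left(Z + Z^{2}\right)$)
$\left(48406 + 18848\right) \left(-37269 + I{\left(n{\left(y \right)},d \right)}\right) = \left(48406 + 18848\right) \left(-37269 - 186 \left(204 + 5 + 204 \left(-186\right) - 930\right)\right) = 67254 \left(-37269 - 186 \left(204 + 5 - 37944 - 930\right)\right) = 67254 \left(-37269 - -7191690\right) = 67254 \left(-37269 + 7191690\right) = 67254 \cdot 7154421 = 481163429934$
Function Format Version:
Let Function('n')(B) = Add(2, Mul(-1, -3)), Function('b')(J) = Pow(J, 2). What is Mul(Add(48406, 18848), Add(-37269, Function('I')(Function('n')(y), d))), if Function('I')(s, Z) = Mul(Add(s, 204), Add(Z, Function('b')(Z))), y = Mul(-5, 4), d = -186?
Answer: 481163429934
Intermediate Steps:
y = -20
Function('n')(B) = 5 (Function('n')(B) = Add(2, 3) = 5)
Function('I')(s, Z) = Mul(Add(204, s), Add(Z, Pow(Z, 2))) (Function('I')(s, Z) = Mul(Add(s, 204), Add(Z, Pow(Z, 2))) = Mul(Add(204, s), Add(Z, Pow(Z, 2))))
Mul(Add(48406, 18848), Add(-37269, Function('I')(Function('n')(y), d))) = Mul(Add(48406, 18848), Add(-37269, Mul(-186, Add(204, 5, Mul(204, -186), Mul(-186, 5))))) = Mul(67254, Add(-37269, Mul(-186, Add(204, 5, -37944, -930)))) = Mul(67254, Add(-37269, Mul(-186, -38665))) = Mul(67254, Add(-37269, 7191690)) = Mul(67254, 7154421) = 481163429934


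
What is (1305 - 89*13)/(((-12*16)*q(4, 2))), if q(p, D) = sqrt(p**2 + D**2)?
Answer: -37*sqrt(5)/480 ≈ -0.17236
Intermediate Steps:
q(p, D) = sqrt(D**2 + p**2)
(1305 - 89*13)/(((-12*16)*q(4, 2))) = (1305 - 89*13)/(((-12*16)*sqrt(2**2 + 4**2))) = (1305 - 1157)/((-192*sqrt(4 + 16))) = 148/((-384*sqrt(5))) = 148*(-sqrt(5)/1920) = -37*sqrt(5)/480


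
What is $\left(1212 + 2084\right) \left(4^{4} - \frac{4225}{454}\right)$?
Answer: $\frac{184574352}{227} \approx 8.131 \cdot 10^{5}$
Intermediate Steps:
$\left(1212 + 2084\right) \left(4^{4} - \frac{4225}{454}\right) = 3296 \left(256 - \frac{4225}{454}\right) = 3296 \cdot \frac{111999}{454} = \frac{184574352}{227}$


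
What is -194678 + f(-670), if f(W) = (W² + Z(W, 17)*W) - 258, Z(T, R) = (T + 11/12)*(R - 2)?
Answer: 13956503/2 ≈ 6.9782e+6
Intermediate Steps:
Z(T, R) = (-2 + R)*(11/12 + T) (Z(T, R) = (T + 11*(1/12))*(-2 + R) = (T + 11/12)*(-2 + R) = (11/12 + T)*(-2 + R) = (-2 + R)*(11/12 + T))
f(W) = -258 + W² + W*(55/4 + 15*W) (f(W) = (W² + (-11/6 - 2*W + (11/12)*17 + 17*W)*W) - 258 = (W² + (-11/6 - 2*W + 187/12 + 17*W)*W) - 258 = (W² + (55/4 + 15*W)*W) - 258 = (W² + W*(55/4 + 15*W)) - 258 = -258 + W² + W*(55/4 + 15*W))
-194678 + f(-670) = -194678 + (-258 + 16*(-670)² + (55/4)*(-670)) = -194678 + (-258 + 16*448900 - 18425/2) = -194678 + (-258 + 7182400 - 18425/2) = -194678 + 14345859/2 = 13956503/2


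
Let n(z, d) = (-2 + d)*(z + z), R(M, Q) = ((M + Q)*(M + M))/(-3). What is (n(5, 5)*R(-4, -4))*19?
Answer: -12160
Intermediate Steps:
R(M, Q) = -2*M*(M + Q)/3 (R(M, Q) = ((M + Q)*(2*M))*(-⅓) = (2*M*(M + Q))*(-⅓) = -2*M*(M + Q)/3)
n(z, d) = 2*z*(-2 + d) (n(z, d) = (-2 + d)*(2*z) = 2*z*(-2 + d))
(n(5, 5)*R(-4, -4))*19 = ((2*5*(-2 + 5))*(-⅔*(-4)*(-4 - 4)))*19 = ((2*5*3)*(-⅔*(-4)*(-8)))*19 = (30*(-64/3))*19 = -640*19 = -12160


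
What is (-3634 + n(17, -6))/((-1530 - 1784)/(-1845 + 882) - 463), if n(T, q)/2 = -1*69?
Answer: 3632436/442555 ≈ 8.2079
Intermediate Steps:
n(T, q) = -138 (n(T, q) = 2*(-1*69) = 2*(-69) = -138)
(-3634 + n(17, -6))/((-1530 - 1784)/(-1845 + 882) - 463) = (-3634 - 138)/((-1530 - 1784)/(-1845 + 882) - 463) = -3772/(-3314/(-963) - 463) = -3772/(-3314*(-1/963) - 463) = -3772/(3314/963 - 463) = -3772/(-442555/963) = -3772*(-963/442555) = 3632436/442555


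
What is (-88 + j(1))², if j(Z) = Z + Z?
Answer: 7396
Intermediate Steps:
j(Z) = 2*Z
(-88 + j(1))² = (-88 + 2*1)² = (-88 + 2)² = (-86)² = 7396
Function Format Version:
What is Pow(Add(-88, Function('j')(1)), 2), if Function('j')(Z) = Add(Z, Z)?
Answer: 7396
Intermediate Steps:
Function('j')(Z) = Mul(2, Z)
Pow(Add(-88, Function('j')(1)), 2) = Pow(Add(-88, Mul(2, 1)), 2) = Pow(Add(-88, 2), 2) = Pow(-86, 2) = 7396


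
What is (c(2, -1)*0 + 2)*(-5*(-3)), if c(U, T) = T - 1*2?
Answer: 30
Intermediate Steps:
c(U, T) = -2 + T (c(U, T) = T - 2 = -2 + T)
(c(2, -1)*0 + 2)*(-5*(-3)) = ((-2 - 1)*0 + 2)*(-5*(-3)) = (-3*0 + 2)*15 = (0 + 2)*15 = 2*15 = 30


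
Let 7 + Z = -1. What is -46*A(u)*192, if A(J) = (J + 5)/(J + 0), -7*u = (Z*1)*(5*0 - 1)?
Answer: 29808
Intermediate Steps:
Z = -8 (Z = -7 - 1 = -8)
u = -8/7 (u = -(-8*1)*(5*0 - 1)/7 = -(-8)*(0 - 1)/7 = -(-8)*(-1)/7 = -⅐*8 = -8/7 ≈ -1.1429)
A(J) = (5 + J)/J
-46*A(u)*192 = -46*(5 - 8/7)/(-8/7)*192 = -(-161)*27/(4*7)*192 = -46*(-27/8)*192 = (621/4)*192 = 29808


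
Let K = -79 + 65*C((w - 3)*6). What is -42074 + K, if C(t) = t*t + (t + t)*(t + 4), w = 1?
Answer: -20313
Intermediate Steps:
C(t) = t² + 2*t*(4 + t) (C(t) = t² + (2*t)*(4 + t) = t² + 2*t*(4 + t))
K = 21761 (K = -79 + 65*(((1 - 3)*6)*(8 + 3*((1 - 3)*6))) = -79 + 65*((-2*6)*(8 + 3*(-2*6))) = -79 + 65*(-12*(8 + 3*(-12))) = -79 + 65*(-12*(8 - 36)) = -79 + 65*(-12*(-28)) = -79 + 65*336 = -79 + 21840 = 21761)
-42074 + K = -42074 + 21761 = -20313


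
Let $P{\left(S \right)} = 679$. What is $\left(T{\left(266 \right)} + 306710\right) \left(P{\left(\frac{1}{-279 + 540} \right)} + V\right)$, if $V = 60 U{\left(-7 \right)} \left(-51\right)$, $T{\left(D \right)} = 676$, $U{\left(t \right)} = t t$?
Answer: $-45880741746$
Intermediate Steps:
$U{\left(t \right)} = t^{2}$
$V = -149940$ ($V = 60 \left(-7\right)^{2} \left(-51\right) = 60 \cdot 49 \left(-51\right) = 2940 \left(-51\right) = -149940$)
$\left(T{\left(266 \right)} + 306710\right) \left(P{\left(\frac{1}{-279 + 540} \right)} + V\right) = \left(676 + 306710\right) \left(679 - 149940\right) = 307386 \left(-149261\right) = -45880741746$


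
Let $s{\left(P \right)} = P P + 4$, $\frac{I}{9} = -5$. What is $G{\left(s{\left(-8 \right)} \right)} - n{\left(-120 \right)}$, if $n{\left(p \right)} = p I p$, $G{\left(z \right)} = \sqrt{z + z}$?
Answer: $648000 + 2 \sqrt{34} \approx 6.4801 \cdot 10^{5}$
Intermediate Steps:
$I = -45$ ($I = 9 \left(-5\right) = -45$)
$s{\left(P \right)} = 4 + P^{2}$ ($s{\left(P \right)} = P^{2} + 4 = 4 + P^{2}$)
$G{\left(z \right)} = \sqrt{2} \sqrt{z}$ ($G{\left(z \right)} = \sqrt{2 z} = \sqrt{2} \sqrt{z}$)
$n{\left(p \right)} = - 45 p^{2}$ ($n{\left(p \right)} = p \left(-45\right) p = - 45 p p = - 45 p^{2}$)
$G{\left(s{\left(-8 \right)} \right)} - n{\left(-120 \right)} = \sqrt{2} \sqrt{4 + \left(-8\right)^{2}} - - 45 \left(-120\right)^{2} = \sqrt{2} \sqrt{4 + 64} - \left(-45\right) 14400 = \sqrt{2} \sqrt{68} - -648000 = \sqrt{2} \cdot 2 \sqrt{17} + 648000 = 2 \sqrt{34} + 648000 = 648000 + 2 \sqrt{34}$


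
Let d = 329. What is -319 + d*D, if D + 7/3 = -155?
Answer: -156245/3 ≈ -52082.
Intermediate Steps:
D = -472/3 (D = -7/3 - 155 = -472/3 ≈ -157.33)
-319 + d*D = -319 + 329*(-472/3) = -319 - 155288/3 = -156245/3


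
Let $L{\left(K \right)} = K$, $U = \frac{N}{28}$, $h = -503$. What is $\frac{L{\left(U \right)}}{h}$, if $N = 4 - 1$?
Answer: $- \frac{3}{14084} \approx -0.00021301$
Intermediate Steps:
$N = 3$
$U = \frac{3}{28} \approx 0.10714$
$\frac{L{\left(U \right)}}{h} = \frac{3}{28 \left(-503\right)} = \frac{3}{28} \left(- \frac{1}{503}\right) = - \frac{3}{14084}$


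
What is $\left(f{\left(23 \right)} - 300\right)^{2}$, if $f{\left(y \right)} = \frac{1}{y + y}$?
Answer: $\frac{190412401}{2116} \approx 89987.0$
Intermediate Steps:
$f{\left(y \right)} = \frac{1}{2 y}$
$\left(f{\left(23 \right)} - 300\right)^{2} = \left(\frac{1}{2 \cdot 23} - 300\right)^{2} = \left(\frac{1}{2} \cdot \frac{1}{23} - 300\right)^{2} = \left(\frac{1}{46} - 300\right)^{2} = \left(- \frac{13799}{46}\right)^{2} = \frac{190412401}{2116}$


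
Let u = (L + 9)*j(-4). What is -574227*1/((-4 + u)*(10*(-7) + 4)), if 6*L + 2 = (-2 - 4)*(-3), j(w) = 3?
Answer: 191409/682 ≈ 280.66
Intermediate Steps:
L = 8/3 (L = -⅓ + ((-2 - 4)*(-3))/6 = -⅓ + (-6*(-3))/6 = -⅓ + (⅙)*18 = -⅓ + 3 = 8/3 ≈ 2.6667)
u = 35 (u = (8/3 + 9)*3 = (35/3)*3 = 35)
-574227*1/((-4 + u)*(10*(-7) + 4)) = -574227*1/((-4 + 35)*(10*(-7) + 4)) = -574227*1/(31*(-70 + 4)) = -574227/(31*(-66)) = -574227/(-2046) = -574227*(-1/2046) = 191409/682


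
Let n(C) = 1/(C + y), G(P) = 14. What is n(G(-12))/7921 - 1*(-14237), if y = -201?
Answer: 21088228798/1481227 ≈ 14237.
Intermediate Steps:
n(C) = 1/(-201 + C) (n(C) = 1/(C - 201) = 1/(-201 + C))
n(G(-12))/7921 - 1*(-14237) = 1/((-201 + 14)*7921) - 1*(-14237) = (1/7921)/(-187) + 14237 = -1/187*1/7921 + 14237 = -1/1481227 + 14237 = 21088228798/1481227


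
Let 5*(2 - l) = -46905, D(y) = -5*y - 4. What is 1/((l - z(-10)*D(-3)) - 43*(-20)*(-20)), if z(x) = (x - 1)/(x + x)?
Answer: -20/156461 ≈ -0.00012783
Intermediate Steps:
D(y) = -4 - 5*y
z(x) = (-1 + x)/(2*x) (z(x) = (-1 + x)/((2*x)) = (-1 + x)*(1/(2*x)) = (-1 + x)/(2*x))
l = 9383 (l = 2 - ⅕*(-46905) = 2 + 9381 = 9383)
1/((l - z(-10)*D(-3)) - 43*(-20)*(-20)) = 1/((9383 - (½)*(-1 - 10)/(-10)*(-4 - 5*(-3))) - 43*(-20)*(-20)) = 1/((9383 - (½)*(-⅒)*(-11)*(-4 + 15)) + 860*(-20)) = 1/((9383 - 11*11/20) - 17200) = 1/((9383 - 1*121/20) - 17200) = 1/((9383 - 121/20) - 17200) = 1/(187539/20 - 17200) = 1/(-156461/20) = -20/156461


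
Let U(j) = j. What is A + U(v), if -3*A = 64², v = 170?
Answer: -3586/3 ≈ -1195.3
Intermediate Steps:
A = -4096/3 (A = -⅓*64² = -⅓*4096 = -4096/3 ≈ -1365.3)
A + U(v) = -4096/3 + 170 = -3586/3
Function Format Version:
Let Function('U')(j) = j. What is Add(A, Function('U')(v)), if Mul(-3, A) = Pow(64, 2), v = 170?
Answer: Rational(-3586, 3) ≈ -1195.3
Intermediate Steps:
A = Rational(-4096, 3) (A = Mul(Rational(-1, 3), Pow(64, 2)) = Mul(Rational(-1, 3), 4096) = Rational(-4096, 3) ≈ -1365.3)
Add(A, Function('U')(v)) = Add(Rational(-4096, 3), 170) = Rational(-3586, 3)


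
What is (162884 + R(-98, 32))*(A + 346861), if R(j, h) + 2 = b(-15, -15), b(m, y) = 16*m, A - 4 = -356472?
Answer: -1562501694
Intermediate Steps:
A = -356468 (A = 4 - 356472 = -356468)
R(j, h) = -242 (R(j, h) = -2 + 16*(-15) = -2 - 240 = -242)
(162884 + R(-98, 32))*(A + 346861) = (162884 - 242)*(-356468 + 346861) = 162642*(-9607) = -1562501694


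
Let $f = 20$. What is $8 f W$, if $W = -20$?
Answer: $-3200$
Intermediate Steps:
$8 f W = 8 \cdot 20 \left(-20\right) = 160 \left(-20\right) = -3200$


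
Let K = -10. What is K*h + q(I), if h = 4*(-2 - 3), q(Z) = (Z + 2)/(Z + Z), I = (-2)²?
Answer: 803/4 ≈ 200.75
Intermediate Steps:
I = 4
q(Z) = (2 + Z)/(2*Z) (q(Z) = (2 + Z)/((2*Z)) = (2 + Z)*(1/(2*Z)) = (2 + Z)/(2*Z))
h = -20 (h = 4*(-5) = -20)
K*h + q(I) = -10*(-20) + (½)*(2 + 4)/4 = 200 + (½)*(¼)*6 = 200 + ¾ = 803/4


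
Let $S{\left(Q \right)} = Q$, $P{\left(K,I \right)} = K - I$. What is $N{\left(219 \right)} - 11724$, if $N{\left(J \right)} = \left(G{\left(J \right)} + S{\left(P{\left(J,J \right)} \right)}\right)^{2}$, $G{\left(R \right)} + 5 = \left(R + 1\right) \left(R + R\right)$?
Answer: $9284274301$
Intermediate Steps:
$G{\left(R \right)} = -5 + 2 R \left(1 + R\right)$ ($G{\left(R \right)} = -5 + \left(R + 1\right) \left(R + R\right) = -5 + \left(1 + R\right) 2 R = -5 + 2 R \left(1 + R\right)$)
$N{\left(J \right)} = \left(-5 + 2 J + 2 J^{2}\right)^{2}$ ($N{\left(J \right)} = \left(\left(-5 + 2 J + 2 J^{2}\right) + \left(J - J\right)\right)^{2} = \left(\left(-5 + 2 J + 2 J^{2}\right) + 0\right)^{2} = \left(-5 + 2 J + 2 J^{2}\right)^{2}$)
$N{\left(219 \right)} - 11724 = \left(-5 + 2 \cdot 219 + 2 \cdot 219^{2}\right)^{2} - 11724 = \left(-5 + 438 + 2 \cdot 47961\right)^{2} - 11724 = \left(-5 + 438 + 95922\right)^{2} - 11724 = 96355^{2} - 11724 = 9284286025 - 11724 = 9284274301$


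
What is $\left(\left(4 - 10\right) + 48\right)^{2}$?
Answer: $1764$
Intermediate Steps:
$\left(\left(4 - 10\right) + 48\right)^{2} = \left(-6 + 48\right)^{2} = 42^{2} = 1764$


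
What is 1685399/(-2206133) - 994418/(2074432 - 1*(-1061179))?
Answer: -7478574009383/6917574902263 ≈ -1.0811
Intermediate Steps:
1685399/(-2206133) - 994418/(2074432 - 1*(-1061179)) = 1685399*(-1/2206133) - 994418/(2074432 + 1061179) = -1685399/2206133 - 994418/3135611 = -7478574009383/6917574902263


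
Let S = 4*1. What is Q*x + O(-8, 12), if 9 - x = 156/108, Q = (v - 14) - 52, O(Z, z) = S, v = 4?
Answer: -4180/9 ≈ -464.44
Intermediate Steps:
S = 4
O(Z, z) = 4
Q = -62 (Q = (4 - 14) - 52 = -10 - 52 = -62)
x = 68/9 (x = 9 - 156/108 = 9 - 1*13/9 = 9 - 13/9 = 68/9 ≈ 7.5556)
Q*x + O(-8, 12) = -62*68/9 + 4 = -4216/9 + 4 = -4180/9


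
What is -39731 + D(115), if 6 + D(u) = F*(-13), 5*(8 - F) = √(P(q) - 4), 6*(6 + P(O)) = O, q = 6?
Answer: -39841 + 39*I/5 ≈ -39841.0 + 7.8*I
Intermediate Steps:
P(O) = -6 + O/6
F = 8 - 3*I/5 (F = 8 - √((-6 + (⅙)*6) - 4)/5 = 8 - √((-6 + 1) - 4)/5 = 8 - √(-5 - 4)/5 = 8 - 3*I/5 ≈ 8.0 - 0.6*I)
D(u) = -110 + 39*I/5 (D(u) = -6 + (8 - 3*I/5)*(-13) = -6 + (-104 + 39*I/5) = -110 + 39*I/5)
-39731 + D(115) = -39731 + (-110 + 39*I/5) = -39841 + 39*I/5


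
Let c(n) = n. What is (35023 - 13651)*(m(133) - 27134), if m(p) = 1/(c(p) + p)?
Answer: -77127733098/133 ≈ -5.7991e+8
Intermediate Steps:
m(p) = 1/(2*p) (m(p) = 1/(p + p) = 1/(2*p))
(35023 - 13651)*(m(133) - 27134) = (35023 - 13651)*((½)/133 - 27134) = 21372*((½)*(1/133) - 27134) = 21372*(1/266 - 27134) = 21372*(-7217643/266) = -77127733098/133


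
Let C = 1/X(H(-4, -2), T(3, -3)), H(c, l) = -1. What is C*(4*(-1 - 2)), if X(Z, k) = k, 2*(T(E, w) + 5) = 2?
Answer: 3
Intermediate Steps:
T(E, w) = -4 (T(E, w) = -5 + (1/2)*2 = -5 + 1 = -4)
C = -1/4 (C = 1/(-4) = -1/4 ≈ -0.25000)
C*(4*(-1 - 2)) = -(-1 - 2) = -(-3) = -1/4*(-12) = 3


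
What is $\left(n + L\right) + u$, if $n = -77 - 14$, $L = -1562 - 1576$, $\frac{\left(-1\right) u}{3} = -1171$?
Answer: $284$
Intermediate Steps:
$u = 3513$ ($u = \left(-3\right) \left(-1171\right) = 3513$)
$L = -3138$ ($L = -1562 - 1576 = -3138$)
$n = -91$
$\left(n + L\right) + u = \left(-91 - 3138\right) + 3513 = -3229 + 3513 = 284$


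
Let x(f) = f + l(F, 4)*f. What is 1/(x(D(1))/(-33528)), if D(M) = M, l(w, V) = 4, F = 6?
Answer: -33528/5 ≈ -6705.6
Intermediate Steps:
x(f) = 5*f (x(f) = f + 4*f = 5*f)
1/(x(D(1))/(-33528)) = 1/((5*1)/(-33528)) = 1/(5*(-1/33528)) = 1/(-5/33528) = -33528/5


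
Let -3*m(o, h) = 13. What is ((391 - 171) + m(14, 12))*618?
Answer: 133282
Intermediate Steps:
m(o, h) = -13/3 (m(o, h) = -1/3*13 = -13/3)
((391 - 171) + m(14, 12))*618 = ((391 - 171) - 13/3)*618 = (220 - 13/3)*618 = (647/3)*618 = 133282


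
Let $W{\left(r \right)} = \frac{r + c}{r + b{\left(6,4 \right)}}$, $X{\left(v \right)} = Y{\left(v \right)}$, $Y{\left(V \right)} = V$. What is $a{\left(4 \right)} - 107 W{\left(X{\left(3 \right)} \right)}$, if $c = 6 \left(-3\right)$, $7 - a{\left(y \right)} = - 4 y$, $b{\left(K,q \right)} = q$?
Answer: $\frac{1766}{7} \approx 252.29$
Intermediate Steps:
$X{\left(v \right)} = v$
$a{\left(y \right)} = 7 + 4 y$ ($a{\left(y \right)} = 7 - - 4 y = 7 + 4 y$)
$c = -18$
$W{\left(r \right)} = \frac{-18 + r}{4 + r}$ ($W{\left(r \right)} = \frac{r - 18}{r + 4} = \frac{-18 + r}{4 + r}$)
$a{\left(4 \right)} - 107 W{\left(X{\left(3 \right)} \right)} = \left(7 + 4 \cdot 4\right) - 107 \frac{-18 + 3}{4 + 3} = \left(7 + 16\right) - 107 \cdot \frac{1}{7} \left(-15\right) = 23 - 107 \cdot \frac{1}{7} \left(-15\right) = 23 - - \frac{1605}{7} = 23 + \frac{1605}{7} = \frac{1766}{7}$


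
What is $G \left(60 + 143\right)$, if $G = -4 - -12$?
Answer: $1624$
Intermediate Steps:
$G = 8$ ($G = -4 + 12 = 8$)
$G \left(60 + 143\right) = 8 \left(60 + 143\right) = 8 \cdot 203 = 1624$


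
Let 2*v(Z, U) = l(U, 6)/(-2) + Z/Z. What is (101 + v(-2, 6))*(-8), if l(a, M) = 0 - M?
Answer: -824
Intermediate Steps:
l(a, M) = -M
v(Z, U) = 2 (v(Z, U) = (-1*6/(-2) + Z/Z)/2 = (-6*(-½) + 1)/2 = (3 + 1)/2 = (½)*4 = 2)
(101 + v(-2, 6))*(-8) = (101 + 2)*(-8) = 103*(-8) = -824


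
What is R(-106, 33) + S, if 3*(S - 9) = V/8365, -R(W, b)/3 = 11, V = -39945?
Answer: -42815/1673 ≈ -25.592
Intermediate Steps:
R(W, b) = -33 (R(W, b) = -3*11 = -33)
S = 12394/1673 (S = 9 + (-39945/8365)/3 = 9 + (-39945*1/8365)/3 = 9 + (1/3)*(-7989/1673) = 9 - 2663/1673 = 12394/1673 ≈ 7.4082)
R(-106, 33) + S = -33 + 12394/1673 = -42815/1673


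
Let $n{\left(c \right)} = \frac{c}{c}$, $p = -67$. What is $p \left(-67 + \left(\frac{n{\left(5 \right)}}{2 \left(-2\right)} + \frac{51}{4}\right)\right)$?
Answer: $\frac{7303}{2} \approx 3651.5$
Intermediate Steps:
$n{\left(c \right)} = 1$
$p \left(-67 + \left(\frac{n{\left(5 \right)}}{2 \left(-2\right)} + \frac{51}{4}\right)\right) = - 67 \left(-67 + \left(1 \frac{1}{2 \left(-2\right)} + \frac{51}{4}\right)\right) = - 67 \left(-67 + \left(1 \frac{1}{-4} + 51 \cdot \frac{1}{4}\right)\right) = - 67 \left(-67 + \left(1 \left(- \frac{1}{4}\right) + \frac{51}{4}\right)\right) = - 67 \left(-67 + \left(- \frac{1}{4} + \frac{51}{4}\right)\right) = - 67 \left(-67 + \frac{25}{2}\right) = \left(-67\right) \left(- \frac{109}{2}\right) = \frac{7303}{2}$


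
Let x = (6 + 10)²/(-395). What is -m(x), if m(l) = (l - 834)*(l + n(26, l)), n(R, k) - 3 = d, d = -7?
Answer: -605303496/156025 ≈ -3879.5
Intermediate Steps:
n(R, k) = -4 (n(R, k) = 3 - 7 = -4)
x = -256/395 (x = 16²*(-1/395) = 256*(-1/395) = -256/395 ≈ -0.64810)
m(l) = (-834 + l)*(-4 + l) (m(l) = (l - 834)*(l - 4) = (-834 + l)*(-4 + l))
-m(x) = -(3336 + (-256/395)² - 838*(-256/395)) = -(3336 + 65536/156025 + 214528/395) = -1*605303496/156025 = -605303496/156025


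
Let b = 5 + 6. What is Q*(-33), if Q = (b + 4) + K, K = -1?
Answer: -462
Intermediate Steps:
b = 11
Q = 14 (Q = (11 + 4) - 1 = 15 - 1 = 14)
Q*(-33) = 14*(-33) = -462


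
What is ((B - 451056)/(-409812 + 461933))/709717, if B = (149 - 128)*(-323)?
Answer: -457839/36991159757 ≈ -1.2377e-5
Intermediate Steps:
B = -6783 (B = 21*(-323) = -6783)
((B - 451056)/(-409812 + 461933))/709717 = ((-6783 - 451056)/(-409812 + 461933))/709717 = -457839/52121*(1/709717) = -457839*1/52121*(1/709717) = -457839/52121*1/709717 = -457839/36991159757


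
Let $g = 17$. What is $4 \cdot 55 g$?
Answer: $3740$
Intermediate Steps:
$4 \cdot 55 g = 4 \cdot 55 \cdot 17 = 220 \cdot 17 = 3740$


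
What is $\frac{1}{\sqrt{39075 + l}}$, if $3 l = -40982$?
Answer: $\frac{\sqrt{228729}}{76243} \approx 0.0062728$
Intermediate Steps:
$l = - \frac{40982}{3}$ ($l = \frac{1}{3} \left(-40982\right) = - \frac{40982}{3} \approx -13661.0$)
$\frac{1}{\sqrt{39075 + l}} = \frac{1}{\sqrt{39075 - \frac{40982}{3}}} = \frac{1}{\sqrt{\frac{76243}{3}}} = \frac{1}{\frac{1}{3} \sqrt{228729}} = \frac{\sqrt{228729}}{76243}$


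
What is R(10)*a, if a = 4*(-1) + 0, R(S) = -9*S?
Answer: 360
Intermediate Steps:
a = -4 (a = -4 + 0 = -4)
R(10)*a = -9*10*(-4) = -90*(-4) = 360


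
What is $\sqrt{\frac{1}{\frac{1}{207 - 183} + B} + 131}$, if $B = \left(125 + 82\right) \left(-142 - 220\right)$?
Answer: $\frac{\sqrt{423692799939515}}{1798415} \approx 11.446$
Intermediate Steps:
$B = -74934$ ($B = 207 \left(-362\right) = -74934$)
$\sqrt{\frac{1}{\frac{1}{207 - 183} + B} + 131} = \sqrt{\frac{1}{\frac{1}{207 - 183} - 74934} + 131} = \sqrt{\frac{1}{\frac{1}{24} - 74934} + 131} = \sqrt{\frac{1}{- \frac{1798415}{24}} + 131} = \sqrt{- \frac{24}{1798415} + 131} = \sqrt{\frac{235592341}{1798415}} = \frac{\sqrt{423692799939515}}{1798415}$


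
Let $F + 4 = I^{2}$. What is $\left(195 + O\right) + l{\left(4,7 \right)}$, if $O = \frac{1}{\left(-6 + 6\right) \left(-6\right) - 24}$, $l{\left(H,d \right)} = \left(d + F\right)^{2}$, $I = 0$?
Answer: $\frac{4895}{24} \approx 203.96$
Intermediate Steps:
$F = -4$ ($F = -4 + 0^{2} = -4 + 0 = -4$)
$l{\left(H,d \right)} = \left(-4 + d\right)^{2}$ ($l{\left(H,d \right)} = \left(d - 4\right)^{2} = \left(-4 + d\right)^{2}$)
$O = - \frac{1}{24}$ ($O = \frac{1}{0 \left(-6\right) - 24} = \frac{1}{0 - 24} = \frac{1}{-24} = - \frac{1}{24} \approx -0.041667$)
$\left(195 + O\right) + l{\left(4,7 \right)} = \left(195 - \frac{1}{24}\right) + \left(4 - 7\right)^{2} = \frac{4679}{24} + \left(4 - 7\right)^{2} = \frac{4679}{24} + \left(-3\right)^{2} = \frac{4679}{24} + 9 = \frac{4895}{24}$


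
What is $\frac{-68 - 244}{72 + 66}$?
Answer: $- \frac{52}{23} \approx -2.2609$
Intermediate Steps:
$\frac{-68 - 244}{72 + 66} = - \frac{312}{138} = \left(-312\right) \frac{1}{138} = - \frac{52}{23}$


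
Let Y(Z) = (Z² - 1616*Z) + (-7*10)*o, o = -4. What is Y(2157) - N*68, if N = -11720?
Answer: 1964177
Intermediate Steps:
Y(Z) = 280 + Z² - 1616*Z (Y(Z) = (Z² - 1616*Z) - 7*10*(-4) = (Z² - 1616*Z) - 70*(-4) = (Z² - 1616*Z) + 280 = 280 + Z² - 1616*Z)
Y(2157) - N*68 = (280 + 2157² - 1616*2157) - (-11720)*68 = (280 + 4652649 - 3485712) - 1*(-796960) = 1167217 + 796960 = 1964177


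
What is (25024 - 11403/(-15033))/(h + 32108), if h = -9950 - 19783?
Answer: 25079813/2380225 ≈ 10.537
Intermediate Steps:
h = -29733
(25024 - 11403/(-15033))/(h + 32108) = (25024 - 11403/(-15033))/(-29733 + 32108) = (25024 - 11403*(-1/15033))/2375 = (25024 + 3801/5011)*(1/2375) = (125399065/5011)*(1/2375) = 25079813/2380225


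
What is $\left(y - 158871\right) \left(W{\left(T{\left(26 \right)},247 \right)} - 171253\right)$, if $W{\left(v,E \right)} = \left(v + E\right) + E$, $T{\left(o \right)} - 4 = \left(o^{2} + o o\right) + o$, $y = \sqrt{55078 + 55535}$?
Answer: $26909093367 - 169377 \sqrt{110613} \approx 2.6853 \cdot 10^{10}$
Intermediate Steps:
$y = \sqrt{110613} \approx 332.59$
$T{\left(o \right)} = 4 + o + 2 o^{2}$ ($T{\left(o \right)} = 4 + \left(\left(o^{2} + o o\right) + o\right) = 4 + \left(\left(o^{2} + o^{2}\right) + o\right) = 4 + \left(2 o^{2} + o\right) = 4 + \left(o + 2 o^{2}\right) = 4 + o + 2 o^{2}$)
$W{\left(v,E \right)} = v + 2 E$ ($W{\left(v,E \right)} = \left(E + v\right) + E = v + 2 E$)
$\left(y - 158871\right) \left(W{\left(T{\left(26 \right)},247 \right)} - 171253\right) = \left(\sqrt{110613} - 158871\right) \left(\left(\left(4 + 26 + 2 \cdot 26^{2}\right) + 2 \cdot 247\right) - 171253\right) = \left(-158871 + \sqrt{110613}\right) \left(\left(\left(4 + 26 + 2 \cdot 676\right) + 494\right) - 171253\right) = \left(-158871 + \sqrt{110613}\right) \left(\left(\left(4 + 26 + 1352\right) + 494\right) - 171253\right) = \left(-158871 + \sqrt{110613}\right) \left(\left(1382 + 494\right) - 171253\right) = \left(-158871 + \sqrt{110613}\right) \left(1876 - 171253\right) = \left(-158871 + \sqrt{110613}\right) \left(-169377\right) = 26909093367 - 169377 \sqrt{110613}$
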